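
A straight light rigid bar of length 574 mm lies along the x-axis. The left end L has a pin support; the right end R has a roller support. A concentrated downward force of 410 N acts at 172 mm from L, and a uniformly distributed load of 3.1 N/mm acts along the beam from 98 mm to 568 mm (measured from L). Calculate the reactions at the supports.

Resultant of the distributed load: 3.1 × 470 = 1457 N at 333 mm from L.
Taking moments about L: R_y·574 − 410·172 − (3.1·470)·333 = 0 → R_y = 555701/574 = 968.12 ≈ 968.1 N.
ΣF_y = 0: L_y + 968.12 − 410 − 3.1·470 = 0 → L_y = 898.9 N.
ΣF_x = 0: no horizontal applied forces, so L_x = 0.

L_x = 0, L_y = 898.9 N, R_y = 968.1 N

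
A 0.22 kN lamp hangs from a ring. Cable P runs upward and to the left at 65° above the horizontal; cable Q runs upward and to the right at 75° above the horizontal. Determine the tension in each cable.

ΣF_x = 0: −T_P·cos65° + T_Q·cos75° = 0 → T_Q = 1.63287·T_P.
ΣF_y = 0: T_P·sin65° + T_Q·sin75° = 0.22.
Substitute: T_P·(0.906308 + 1.63287·0.965926) = 0.22 → T_P = 0.0885832 ≈ 0.08858 kN.
Then T_Q = 1.63287 × 0.0885832 = 0.1446 kN.

T_P = 0.08858 kN, T_Q = 0.1446 kN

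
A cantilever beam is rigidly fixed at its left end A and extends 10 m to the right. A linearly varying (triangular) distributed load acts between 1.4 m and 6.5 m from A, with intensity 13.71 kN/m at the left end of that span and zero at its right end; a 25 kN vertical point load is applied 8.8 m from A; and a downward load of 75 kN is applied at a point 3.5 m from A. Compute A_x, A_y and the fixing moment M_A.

Resultant of the triangular load: ½ × 13.71 × 5.1 = 34.9605 kN, acting at 3.1 m from A (one-third of the span from the peak).
ΣF_x = 0: A_x = 0.
ΣF_y = 0: A_y − ½·13.71·5.1 − 25 − 75 = 0 → A_y = 135.0 kN.
ΣM about A: M_A − (½·13.71·5.1)·3.1 − 25·8.8 − 75·3.5 = 0 → M_A = 590.9 kN·m.

A_x = 0, A_y = 135.0 kN, M_A = 590.9 kN·m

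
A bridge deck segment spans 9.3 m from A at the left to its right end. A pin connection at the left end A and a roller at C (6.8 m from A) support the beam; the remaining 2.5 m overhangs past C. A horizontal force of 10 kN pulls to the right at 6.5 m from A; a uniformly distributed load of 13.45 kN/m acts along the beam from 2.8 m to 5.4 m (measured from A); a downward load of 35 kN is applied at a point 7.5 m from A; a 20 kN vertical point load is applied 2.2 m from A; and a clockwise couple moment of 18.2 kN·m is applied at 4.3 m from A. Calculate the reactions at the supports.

A_x = -10.00 kN, A_y = 21.14 kN, C_y = 68.83 kN

Resultant of the distributed load: 13.45 × 2.6 = 34.97 kN at 4.1 m from A.
Taking moments about A: C_y·6.8 − (13.45·2.6)·4.1 − 35·7.5 − 20·2.2 − 18.2 = 0 → C_y = 468.077/6.8 = 68.8349 ≈ 68.83 kN.
ΣF_y = 0: A_y + 68.8349 − 13.45·2.6 − 35 − 20 = 0 → A_y = 21.14 kN.
ΣF_x = 0: A_x + 10 = 0 → A_x = -10.00 kN.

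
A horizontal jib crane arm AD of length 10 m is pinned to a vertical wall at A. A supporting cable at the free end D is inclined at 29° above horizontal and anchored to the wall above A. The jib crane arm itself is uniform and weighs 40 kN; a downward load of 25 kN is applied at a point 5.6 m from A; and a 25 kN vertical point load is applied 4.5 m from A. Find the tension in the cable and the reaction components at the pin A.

T = 93.34 kN, A_x = 81.63 kN, A_y = 44.75 kN

ΣM about A: T·sin29°·10 − 40·5 − 25·5.6 − 25·4.5 = 0 → T = 452.5/(10·0.48481) = 93.3355 ≈ 93.34 kN.
ΣF_x = 0: A_x − T·cos29° = 0 → A_x = 93.3355 × 0.87462 = 81.63 kN.
ΣF_y = 0: A_y + T·sin29° − 40 − 25 − 25 = 0 → A_y = 90 − 93.3355 × 0.48481 = 44.75 kN.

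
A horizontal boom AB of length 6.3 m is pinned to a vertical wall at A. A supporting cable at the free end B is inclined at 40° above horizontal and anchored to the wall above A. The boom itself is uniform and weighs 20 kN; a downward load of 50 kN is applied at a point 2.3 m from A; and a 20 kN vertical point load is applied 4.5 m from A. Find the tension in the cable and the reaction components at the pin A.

T = 66.18 kN, A_x = 50.70 kN, A_y = 47.46 kN

ΣM about A: T·sin40°·6.3 − 20·3.15 − 50·2.3 − 20·4.5 = 0 → T = 268/(6.3·0.642788) = 66.18 kN.
ΣF_x = 0: A_x − T·cos40° = 0 → A_x = 66.18 × 0.766044 = 50.70 kN.
ΣF_y = 0: A_y + T·sin40° − 20 − 50 − 20 = 0 → A_y = 90 − 66.18 × 0.642788 = 47.46 kN.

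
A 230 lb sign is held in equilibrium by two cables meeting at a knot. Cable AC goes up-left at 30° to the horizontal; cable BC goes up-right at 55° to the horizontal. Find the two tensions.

T_AC = 132.4 lb, T_BC = 199.9 lb

ΣF_x = 0: −T_AC·cos30° + T_BC·cos55° = 0 → T_BC = 1.50987·T_AC.
ΣF_y = 0: T_AC·sin30° + T_BC·sin55° = 230.
Substitute: T_AC·(0.5 + 1.50987·0.819152) = 230 → T_AC = 132.426 ≈ 132.4 lb.
Then T_BC = 1.50987 × 132.426 = 199.9 lb.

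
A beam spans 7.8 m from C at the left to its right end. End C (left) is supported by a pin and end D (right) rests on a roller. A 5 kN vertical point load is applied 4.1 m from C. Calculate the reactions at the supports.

C_x = 0, C_y = 2.372 kN, D_y = 2.628 kN

Taking moments about C: D_y·7.8 − 5·4.1 = 0 → D_y = 20.5/7.8 = 2.62821 ≈ 2.628 kN.
ΣF_y = 0: C_y + 2.62821 − 5 = 0 → C_y = 2.372 kN.
ΣF_x = 0: no horizontal applied forces, so C_x = 0.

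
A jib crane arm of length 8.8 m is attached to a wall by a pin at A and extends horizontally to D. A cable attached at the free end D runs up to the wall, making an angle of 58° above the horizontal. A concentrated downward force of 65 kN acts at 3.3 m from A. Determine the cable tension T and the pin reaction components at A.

ΣM about A: T·sin58°·8.8 − 65·3.3 = 0 → T = 214.5/(8.8·0.848048) = 28.7425 ≈ 28.74 kN.
ΣF_x = 0: A_x − T·cos58° = 0 → A_x = 28.7425 × 0.529919 = 15.23 kN.
ΣF_y = 0: A_y + T·sin58° − 65 = 0 → A_y = 65 − 28.7425 × 0.848048 = 40.62 kN.

T = 28.74 kN, A_x = 15.23 kN, A_y = 40.62 kN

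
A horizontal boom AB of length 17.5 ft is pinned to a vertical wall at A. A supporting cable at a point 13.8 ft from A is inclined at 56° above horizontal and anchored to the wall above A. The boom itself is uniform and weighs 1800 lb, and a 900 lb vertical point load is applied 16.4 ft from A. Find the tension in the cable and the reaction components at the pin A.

ΣM about A: T·sin56°·13.8 − 1800·8.75 − 900·16.4 = 0 → T = 30510/(13.8·0.829038) = 2666.79 ≈ 2667 lb.
ΣF_x = 0: A_x − T·cos56° = 0 → A_x = 2666.79 × 0.559193 = 1491 lb.
ΣF_y = 0: A_y + T·sin56° − 1800 − 900 = 0 → A_y = 2700 − 2666.79 × 0.829038 = 489.1 lb.

T = 2667 lb, A_x = 1491 lb, A_y = 489.1 lb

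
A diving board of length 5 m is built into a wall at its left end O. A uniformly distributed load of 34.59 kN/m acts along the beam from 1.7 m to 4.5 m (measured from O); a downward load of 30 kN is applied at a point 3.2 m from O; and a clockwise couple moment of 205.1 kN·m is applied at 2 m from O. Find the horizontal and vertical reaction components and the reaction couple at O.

O_x = 0, O_y = 126.9 kN, M_O = 601.3 kN·m

Resultant of the distributed load: 34.59 × 2.8 = 96.852 kN at 3.1 m from O.
ΣF_x = 0: O_x = 0.
ΣF_y = 0: O_y − 34.59·2.8 − 30 = 0 → O_y = 126.9 kN.
ΣM about O: M_O − (34.59·2.8)·3.1 − 30·3.2 − 205.1 = 0 → M_O = 601.3 kN·m.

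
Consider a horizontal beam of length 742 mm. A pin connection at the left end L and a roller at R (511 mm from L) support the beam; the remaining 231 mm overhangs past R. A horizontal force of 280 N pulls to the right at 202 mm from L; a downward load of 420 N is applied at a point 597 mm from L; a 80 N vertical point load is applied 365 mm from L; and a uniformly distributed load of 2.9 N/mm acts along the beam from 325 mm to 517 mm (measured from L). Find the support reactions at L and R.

Resultant of the distributed load: 2.9 × 192 = 556.8 N at 421 mm from L.
Taking moments about L: R_y·511 − 420·597 − 80·365 − (2.9·192)·421 = 0 → R_y = 514352.8/511 = 1006.56 ≈ 1007 N.
ΣF_y = 0: L_y + 1006.56 − 420 − 80 − 2.9·192 = 0 → L_y = 50.24 N.
ΣF_x = 0: L_x + 280 = 0 → L_x = -280.0 N.

L_x = -280.0 N, L_y = 50.24 N, R_y = 1007 N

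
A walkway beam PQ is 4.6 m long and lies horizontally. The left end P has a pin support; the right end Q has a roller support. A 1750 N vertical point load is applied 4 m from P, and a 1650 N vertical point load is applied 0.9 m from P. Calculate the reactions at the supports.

ΣM about P: Q_y·4.6 − 1750·4 − 1650·0.9 = 0 → Q_y = 8485/4.6 = 1844.57 ≈ 1845 N.
ΣF_y = 0: P_y + 1844.57 − 1750 − 1650 = 0 → P_y = 1555 N.
ΣF_x = 0: no horizontal applied forces, so P_x = 0.

P_x = 0, P_y = 1555 N, Q_y = 1845 N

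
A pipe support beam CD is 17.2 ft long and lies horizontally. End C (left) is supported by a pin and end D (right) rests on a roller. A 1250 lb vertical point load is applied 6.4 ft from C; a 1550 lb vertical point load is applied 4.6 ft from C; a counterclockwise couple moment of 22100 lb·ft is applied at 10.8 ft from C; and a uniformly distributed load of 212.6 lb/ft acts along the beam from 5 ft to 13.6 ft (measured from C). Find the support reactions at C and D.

Resultant of the distributed load: 212.6 × 8.6 = 1828.36 lb at 9.3 ft from C.
ΣM about C: D_y·17.2 − 1250·6.4 − 1550·4.6 + 22100 − (212.6·8.6)·9.3 = 0 → D_y = 10033.748/17.2 = 583.357 ≈ 583.4 lb.
ΣF_y = 0: C_y + 583.357 − 1250 − 1550 − 212.6·8.6 = 0 → C_y = 4045 lb.
ΣF_x = 0: no horizontal applied forces, so C_x = 0.

C_x = 0, C_y = 4045 lb, D_y = 583.4 lb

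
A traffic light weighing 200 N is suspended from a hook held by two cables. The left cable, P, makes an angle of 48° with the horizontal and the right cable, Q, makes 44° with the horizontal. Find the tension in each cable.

ΣF_x = 0: −T_P·cos48° + T_Q·cos44° = 0 → T_Q = 0.930201·T_P.
ΣF_y = 0: T_P·sin48° + T_Q·sin44° = 200.
Substitute: T_P·(0.743145 + 0.930201·0.694658) = 200 → T_P = 143.956 ≈ 144.0 N.
Then T_Q = 0.930201 × 143.956 = 133.9 N.

T_P = 144.0 N, T_Q = 133.9 N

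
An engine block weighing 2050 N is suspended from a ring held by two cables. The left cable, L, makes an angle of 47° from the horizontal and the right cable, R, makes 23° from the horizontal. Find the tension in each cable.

ΣF_x = 0: −T_L·cos47° + T_R·cos23° = 0 → T_R = 0.740896·T_L.
ΣF_y = 0: T_L·sin47° + T_R·sin23° = 2050.
Substitute: T_L·(0.731354 + 0.740896·0.390731) = 2050 → T_L = 2008.14 ≈ 2008 N.
Then T_R = 0.740896 × 2008.14 = 1488 N.

T_L = 2008 N, T_R = 1488 N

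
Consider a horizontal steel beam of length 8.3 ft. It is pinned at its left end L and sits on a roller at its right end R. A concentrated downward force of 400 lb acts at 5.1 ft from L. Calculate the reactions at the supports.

L_x = 0, L_y = 154.2 lb, R_y = 245.8 lb

Taking moments about L: R_y·8.3 − 400·5.1 = 0 → R_y = 2040/8.3 = 245.783 ≈ 245.8 lb.
ΣF_y = 0: L_y + 245.783 − 400 = 0 → L_y = 154.2 lb.
ΣF_x = 0: no horizontal applied forces, so L_x = 0.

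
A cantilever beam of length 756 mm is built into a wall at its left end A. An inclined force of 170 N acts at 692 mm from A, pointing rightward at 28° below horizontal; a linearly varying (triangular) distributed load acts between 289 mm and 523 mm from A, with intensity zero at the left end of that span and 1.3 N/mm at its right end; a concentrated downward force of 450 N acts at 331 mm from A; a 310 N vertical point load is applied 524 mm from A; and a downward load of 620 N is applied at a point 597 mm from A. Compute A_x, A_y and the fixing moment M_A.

Resultant of the triangular load: ½ × 1.3 × 234 = 152.1 N, acting at 445 mm from A (one-third of the span from the peak).
ΣF_x = 0: A_x + 170·cos28° = 0 → A_x = -150.1 N.
ΣF_y = 0: A_y − 170·sin28° − ½·1.3·234 − 450 − 310 − 620 = 0 → A_y = 1612 N.
ΣM about A: M_A − 170·sin28°·692 − (½·1.3·234)·445 − 450·331 − 310·524 − 620·597 = 0 → M_A = 804400 N·mm.

A_x = -150.1 N, A_y = 1612 N, M_A = 804400 N·mm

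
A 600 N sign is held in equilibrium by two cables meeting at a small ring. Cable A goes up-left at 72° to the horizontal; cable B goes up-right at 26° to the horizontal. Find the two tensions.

T_A = 544.6 N, T_B = 187.2 N

ΣF_x = 0: −T_A·cos72° + T_B·cos26° = 0 → T_B = 0.343813·T_A.
ΣF_y = 0: T_A·sin72° + T_B·sin26° = 600.
Substitute: T_A·(0.951057 + 0.343813·0.438371) = 600 → T_A = 544.576 ≈ 544.6 N.
Then T_B = 0.343813 × 544.576 = 187.2 N.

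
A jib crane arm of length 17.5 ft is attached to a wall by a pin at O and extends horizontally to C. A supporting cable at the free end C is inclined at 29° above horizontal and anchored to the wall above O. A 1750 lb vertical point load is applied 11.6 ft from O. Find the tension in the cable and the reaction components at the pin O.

T = 2393 lb, O_x = 2093 lb, O_y = 590.0 lb

ΣM about O: T·sin29°·17.5 − 1750·11.6 = 0 → T = 20300/(17.5·0.48481) = 2392.69 ≈ 2393 lb.
ΣF_x = 0: O_x − T·cos29° = 0 → O_x = 2392.69 × 0.87462 = 2093 lb.
ΣF_y = 0: O_y + T·sin29° − 1750 = 0 → O_y = 1750 − 2392.69 × 0.48481 = 590.0 lb.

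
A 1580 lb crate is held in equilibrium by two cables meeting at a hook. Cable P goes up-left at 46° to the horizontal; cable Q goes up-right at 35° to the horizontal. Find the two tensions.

ΣF_x = 0: −T_P·cos46° + T_Q·cos35° = 0 → T_Q = 0.848021·T_P.
ΣF_y = 0: T_P·sin46° + T_Q·sin35° = 1580.
Substitute: T_P·(0.71934 + 0.848021·0.573576) = 1580 → T_P = 1310.39 ≈ 1310 lb.
Then T_Q = 0.848021 × 1310.39 = 1111 lb.

T_P = 1310 lb, T_Q = 1111 lb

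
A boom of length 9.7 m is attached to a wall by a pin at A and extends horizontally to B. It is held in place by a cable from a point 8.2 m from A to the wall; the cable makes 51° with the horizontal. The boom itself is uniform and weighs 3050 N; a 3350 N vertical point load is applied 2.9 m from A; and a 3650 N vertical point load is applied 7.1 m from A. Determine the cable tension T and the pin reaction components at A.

T = 7912 N, A_x = 4979 N, A_y = 3901 N

ΣM about A: T·sin51°·8.2 − 3050·4.85 − 3350·2.9 − 3650·7.1 = 0 → T = 50422.5/(8.2·0.777146) = 7912.39 ≈ 7912 N.
ΣF_x = 0: A_x − T·cos51° = 0 → A_x = 7912.39 × 0.62932 = 4979 N.
ΣF_y = 0: A_y + T·sin51° − 3050 − 3350 − 3650 = 0 → A_y = 10050 − 7912.39 × 0.777146 = 3901 N.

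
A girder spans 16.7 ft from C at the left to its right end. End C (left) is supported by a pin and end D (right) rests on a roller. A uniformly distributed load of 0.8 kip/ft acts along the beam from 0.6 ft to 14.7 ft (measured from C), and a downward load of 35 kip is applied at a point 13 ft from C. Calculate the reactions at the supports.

Resultant of the distributed load: 0.8 × 14.1 = 11.28 kip at 7.65 ft from C.
Moments about C: D_y·16.7 − (0.8·14.1)·7.65 − 35·13 = 0 → D_y = 541.292/16.7 = 32.4127 ≈ 32.41 kip.
ΣF_y = 0: C_y + 32.4127 − 0.8·14.1 − 35 = 0 → C_y = 13.87 kip.
ΣF_x = 0: no horizontal applied forces, so C_x = 0.

C_x = 0, C_y = 13.87 kip, D_y = 32.41 kip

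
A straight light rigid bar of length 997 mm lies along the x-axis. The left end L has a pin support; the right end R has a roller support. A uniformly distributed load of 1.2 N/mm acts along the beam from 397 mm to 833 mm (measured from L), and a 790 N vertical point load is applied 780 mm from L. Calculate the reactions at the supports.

Resultant of the distributed load: 1.2 × 436 = 523.2 N at 615 mm from L.
Taking moments about L: R_y·997 − (1.2·436)·615 − 790·780 = 0 → R_y = 937968/997 = 940.79 ≈ 940.8 N.
ΣF_y = 0: L_y + 940.79 − 1.2·436 − 790 = 0 → L_y = 372.4 N.
ΣF_x = 0: no horizontal applied forces, so L_x = 0.

L_x = 0, L_y = 372.4 N, R_y = 940.8 N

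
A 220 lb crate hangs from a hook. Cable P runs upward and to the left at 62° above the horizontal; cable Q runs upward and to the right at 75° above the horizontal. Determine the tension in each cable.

ΣF_x = 0: −T_P·cos62° + T_Q·cos75° = 0 → T_Q = 1.8139·T_P.
ΣF_y = 0: T_P·sin62° + T_Q·sin75° = 220.
Substitute: T_P·(0.882948 + 1.8139·0.965926) = 220 → T_P = 83.4902 ≈ 83.49 lb.
Then T_Q = 1.8139 × 83.4902 = 151.4 lb.

T_P = 83.49 lb, T_Q = 151.4 lb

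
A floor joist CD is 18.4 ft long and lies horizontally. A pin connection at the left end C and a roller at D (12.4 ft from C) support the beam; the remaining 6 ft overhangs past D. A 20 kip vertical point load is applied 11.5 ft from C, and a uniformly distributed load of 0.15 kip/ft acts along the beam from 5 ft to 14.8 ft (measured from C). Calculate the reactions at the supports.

C_x = 0, C_y = 1.748 kip, D_y = 19.72 kip

Resultant of the distributed load: 0.15 × 9.8 = 1.47 kip at 9.9 ft from C.
Taking moments about C: D_y·12.4 − 20·11.5 − (0.15·9.8)·9.9 = 0 → D_y = 244.553/12.4 = 19.722 ≈ 19.72 kip.
ΣF_y = 0: C_y + 19.722 − 20 − 0.15·9.8 = 0 → C_y = 1.748 kip.
ΣF_x = 0: no horizontal applied forces, so C_x = 0.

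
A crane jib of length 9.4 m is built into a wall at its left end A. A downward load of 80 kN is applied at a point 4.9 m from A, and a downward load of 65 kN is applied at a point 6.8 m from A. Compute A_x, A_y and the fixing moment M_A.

A_x = 0, A_y = 145.0 kN, M_A = 834.0 kN·m

ΣF_x = 0: A_x = 0.
ΣF_y = 0: A_y − 80 − 65 = 0 → A_y = 145.0 kN.
ΣM about A: M_A − 80·4.9 − 65·6.8 = 0 → M_A = 834.0 kN·m.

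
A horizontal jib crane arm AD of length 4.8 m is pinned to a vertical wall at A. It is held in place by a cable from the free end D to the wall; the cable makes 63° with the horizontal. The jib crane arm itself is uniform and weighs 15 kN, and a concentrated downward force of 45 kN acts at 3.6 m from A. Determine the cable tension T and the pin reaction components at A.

ΣM about A: T·sin63°·4.8 − 15·2.4 − 45·3.6 = 0 → T = 198/(4.8·0.891007) = 46.2959 ≈ 46.30 kN.
ΣF_x = 0: A_x − T·cos63° = 0 → A_x = 46.2959 × 0.45399 = 21.02 kN.
ΣF_y = 0: A_y + T·sin63° − 15 − 45 = 0 → A_y = 60 − 46.2959 × 0.891007 = 18.75 kN.

T = 46.30 kN, A_x = 21.02 kN, A_y = 18.75 kN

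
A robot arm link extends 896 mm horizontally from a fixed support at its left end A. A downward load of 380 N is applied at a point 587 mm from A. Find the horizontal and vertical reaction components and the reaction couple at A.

A_x = 0, A_y = 380.0 N, M_A = 223100 N·mm

ΣF_x = 0: A_x = 0.
ΣF_y = 0: A_y − 380 = 0 → A_y = 380.0 N.
ΣM about A: M_A − 380·587 = 0 → M_A = 223100 N·mm.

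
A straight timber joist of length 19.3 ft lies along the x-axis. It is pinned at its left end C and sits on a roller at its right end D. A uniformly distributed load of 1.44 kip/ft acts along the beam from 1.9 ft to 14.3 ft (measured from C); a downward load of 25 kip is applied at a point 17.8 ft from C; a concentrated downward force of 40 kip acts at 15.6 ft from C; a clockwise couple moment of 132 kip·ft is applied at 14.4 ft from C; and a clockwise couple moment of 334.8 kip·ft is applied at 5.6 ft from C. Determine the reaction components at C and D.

Resultant of the distributed load: 1.44 × 12.4 = 17.856 kip at 8.1 ft from C.
Moments about C: D_y·19.3 − (1.44·12.4)·8.1 − 25·17.8 − 40·15.6 − 132 − 334.8 = 0 → D_y = 1680.4336/19.3 = 87.0691 ≈ 87.07 kip.
ΣF_y = 0: C_y + 87.0691 − 1.44·12.4 − 25 − 40 = 0 → C_y = -4.213 kip.
ΣF_x = 0: no horizontal applied forces, so C_x = 0.

C_x = 0, C_y = -4.213 kip, D_y = 87.07 kip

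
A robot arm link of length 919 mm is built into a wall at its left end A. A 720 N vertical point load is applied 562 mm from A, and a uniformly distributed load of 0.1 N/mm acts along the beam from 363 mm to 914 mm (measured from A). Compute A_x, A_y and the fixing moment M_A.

A_x = 0, A_y = 775.1 N, M_A = 439800 N·mm

Resultant of the distributed load: 0.1 × 551 = 55.1 N at 638.5 mm from A.
ΣF_x = 0: A_x = 0.
ΣF_y = 0: A_y − 720 − 0.1·551 = 0 → A_y = 775.1 N.
ΣM about A: M_A − 720·562 − (0.1·551)·638.5 = 0 → M_A = 439800 N·mm.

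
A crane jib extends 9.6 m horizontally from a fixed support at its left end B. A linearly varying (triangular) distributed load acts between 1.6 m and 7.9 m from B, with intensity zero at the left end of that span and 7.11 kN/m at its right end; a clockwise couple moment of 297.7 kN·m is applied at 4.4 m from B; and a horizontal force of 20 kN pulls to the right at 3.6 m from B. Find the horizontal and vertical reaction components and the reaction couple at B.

B_x = -20.00 kN, B_y = 22.40 kN, M_B = 427.6 kN·m

Resultant of the triangular load: ½ × 7.11 × 6.3 = 22.3965 kN, acting at 5.8 m from B (one-third of the span from the peak).
ΣF_x = 0: B_x + 20 = 0 → B_x = -20.00 kN.
ΣF_y = 0: B_y − ½·7.11·6.3 = 0 → B_y = 22.40 kN.
ΣM about B: M_B − (½·7.11·6.3)·5.8 − 297.7 = 0 → M_B = 427.6 kN·m.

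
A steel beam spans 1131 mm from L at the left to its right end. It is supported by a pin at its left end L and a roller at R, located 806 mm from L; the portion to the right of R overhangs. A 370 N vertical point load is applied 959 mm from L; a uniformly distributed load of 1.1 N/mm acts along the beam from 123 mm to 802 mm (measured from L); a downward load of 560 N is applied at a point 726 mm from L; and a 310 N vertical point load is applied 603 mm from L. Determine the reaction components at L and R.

L_x = 0, L_y = 381.7 N, R_y = 1605 N

Resultant of the distributed load: 1.1 × 679 = 746.9 N at 462.5 mm from L.
Taking moments about L: R_y·806 − 370·959 − (1.1·679)·462.5 − 560·726 − 310·603 = 0 → R_y = 1293761.25/806 = 1605.16 ≈ 1605 N.
ΣF_y = 0: L_y + 1605.16 − 370 − 1.1·679 − 560 − 310 = 0 → L_y = 381.7 N.
ΣF_x = 0: no horizontal applied forces, so L_x = 0.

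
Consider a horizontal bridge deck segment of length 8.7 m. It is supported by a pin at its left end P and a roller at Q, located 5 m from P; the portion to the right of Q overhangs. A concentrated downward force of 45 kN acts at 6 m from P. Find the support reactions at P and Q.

P_x = 0, P_y = -9.000 kN, Q_y = 54.00 kN

ΣM about P: Q_y·5 − 45·6 = 0 → Q_y = 270/5 = 54.00 kN.
ΣF_y = 0: P_y + 54 − 45 = 0 → P_y = -9.000 kN.
ΣF_x = 0: no horizontal applied forces, so P_x = 0.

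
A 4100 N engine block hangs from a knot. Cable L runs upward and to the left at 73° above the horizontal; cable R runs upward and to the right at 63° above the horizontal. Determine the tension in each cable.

ΣF_x = 0: −T_L·cos73° + T_R·cos63° = 0 → T_R = 0.644004·T_L.
ΣF_y = 0: T_L·sin73° + T_R·sin63° = 4100.
Substitute: T_L·(0.956305 + 0.644004·0.891007) = 4100 → T_L = 2679.53 ≈ 2680 N.
Then T_R = 0.644004 × 2679.53 = 1726 N.

T_L = 2680 N, T_R = 1726 N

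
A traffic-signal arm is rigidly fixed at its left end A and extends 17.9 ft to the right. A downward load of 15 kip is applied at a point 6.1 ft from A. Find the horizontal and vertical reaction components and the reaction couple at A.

A_x = 0, A_y = 15.00 kip, M_A = 91.50 kip·ft

ΣF_x = 0: A_x = 0.
ΣF_y = 0: A_y − 15 = 0 → A_y = 15.00 kip.
ΣM about A: M_A − 15·6.1 = 0 → M_A = 91.50 kip·ft.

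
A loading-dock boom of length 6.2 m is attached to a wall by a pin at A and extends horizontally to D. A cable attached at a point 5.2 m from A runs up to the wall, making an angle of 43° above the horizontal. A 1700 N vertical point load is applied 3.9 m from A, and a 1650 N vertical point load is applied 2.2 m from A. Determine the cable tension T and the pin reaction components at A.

T = 2893 N, A_x = 2116 N, A_y = 1377 N

ΣM about A: T·sin43°·5.2 − 1700·3.9 − 1650·2.2 = 0 → T = 10260/(5.2·0.681998) = 2893.08 ≈ 2893 N.
ΣF_x = 0: A_x − T·cos43° = 0 → A_x = 2893.08 × 0.731354 = 2116 N.
ΣF_y = 0: A_y + T·sin43° − 1700 − 1650 = 0 → A_y = 3350 − 2893.08 × 0.681998 = 1377 N.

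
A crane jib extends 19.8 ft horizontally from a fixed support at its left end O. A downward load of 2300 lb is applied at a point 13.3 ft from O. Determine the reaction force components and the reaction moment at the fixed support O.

O_x = 0, O_y = 2300 lb, M_O = 30590 lb·ft

ΣF_x = 0: O_x = 0.
ΣF_y = 0: O_y − 2300 = 0 → O_y = 2300 lb.
ΣM about O: M_O − 2300·13.3 = 0 → M_O = 30590 lb·ft.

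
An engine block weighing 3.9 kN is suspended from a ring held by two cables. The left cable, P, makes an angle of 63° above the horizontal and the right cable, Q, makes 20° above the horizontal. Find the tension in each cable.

ΣF_x = 0: −T_P·cos63° + T_Q·cos20° = 0 → T_Q = 0.483127·T_P.
ΣF_y = 0: T_P·sin63° + T_Q·sin20° = 3.9.
Substitute: T_P·(0.891007 + 0.483127·0.34202) = 3.9 → T_P = 3.69232 ≈ 3.692 kN.
Then T_Q = 0.483127 × 3.69232 = 1.784 kN.

T_P = 3.692 kN, T_Q = 1.784 kN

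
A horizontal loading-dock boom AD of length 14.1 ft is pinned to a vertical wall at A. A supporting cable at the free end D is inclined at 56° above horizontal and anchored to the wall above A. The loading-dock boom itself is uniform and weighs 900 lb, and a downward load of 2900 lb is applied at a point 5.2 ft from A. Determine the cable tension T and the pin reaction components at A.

ΣM about A: T·sin56°·14.1 − 900·7.05 − 2900·5.2 = 0 → T = 21425/(14.1·0.829038) = 1832.85 ≈ 1833 lb.
ΣF_x = 0: A_x − T·cos56° = 0 → A_x = 1832.85 × 0.559193 = 1025 lb.
ΣF_y = 0: A_y + T·sin56° − 900 − 2900 = 0 → A_y = 3800 − 1832.85 × 0.829038 = 2280 lb.

T = 1833 lb, A_x = 1025 lb, A_y = 2280 lb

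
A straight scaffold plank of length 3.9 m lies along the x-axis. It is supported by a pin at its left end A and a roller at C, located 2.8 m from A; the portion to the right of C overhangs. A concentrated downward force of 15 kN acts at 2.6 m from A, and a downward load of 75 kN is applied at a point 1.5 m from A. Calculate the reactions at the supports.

A_x = 0, A_y = 35.89 kN, C_y = 54.11 kN

Moments about A: C_y·2.8 − 15·2.6 − 75·1.5 = 0 → C_y = 151.5/2.8 = 54.1071 ≈ 54.11 kN.
ΣF_y = 0: A_y + 54.1071 − 15 − 75 = 0 → A_y = 35.89 kN.
ΣF_x = 0: no horizontal applied forces, so A_x = 0.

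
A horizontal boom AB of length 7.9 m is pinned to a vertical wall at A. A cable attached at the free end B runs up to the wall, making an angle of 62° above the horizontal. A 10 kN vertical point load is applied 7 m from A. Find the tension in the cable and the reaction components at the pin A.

ΣM about A: T·sin62°·7.9 − 10·7 = 0 → T = 70/(7.9·0.882948) = 10.0354 ≈ 10.04 kN.
ΣF_x = 0: A_x − T·cos62° = 0 → A_x = 10.0354 × 0.469472 = 4.711 kN.
ΣF_y = 0: A_y + T·sin62° − 10 = 0 → A_y = 10 − 10.0354 × 0.882948 = 1.139 kN.

T = 10.04 kN, A_x = 4.711 kN, A_y = 1.139 kN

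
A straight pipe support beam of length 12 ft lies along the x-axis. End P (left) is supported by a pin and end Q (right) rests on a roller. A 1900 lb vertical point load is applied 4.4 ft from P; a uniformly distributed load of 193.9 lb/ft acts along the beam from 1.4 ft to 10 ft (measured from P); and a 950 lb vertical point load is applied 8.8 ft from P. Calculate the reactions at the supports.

P_x = 0, P_y = 2332 lb, Q_y = 2185 lb

Resultant of the distributed load: 193.9 × 8.6 = 1667.54 lb at 5.7 ft from P.
Taking moments about P: Q_y·12 − 1900·4.4 − (193.9·8.6)·5.7 − 950·8.8 = 0 → Q_y = 26224.978/12 = 2185.41 ≈ 2185 lb.
ΣF_y = 0: P_y + 2185.41 − 1900 − 193.9·8.6 − 950 = 0 → P_y = 2332 lb.
ΣF_x = 0: no horizontal applied forces, so P_x = 0.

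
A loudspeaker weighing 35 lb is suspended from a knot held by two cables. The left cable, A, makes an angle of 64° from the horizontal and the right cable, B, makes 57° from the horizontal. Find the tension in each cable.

T_A = 22.24 lb, T_B = 17.90 lb

ΣF_x = 0: −T_A·cos64° + T_B·cos57° = 0 → T_B = 0.804884·T_A.
ΣF_y = 0: T_A·sin64° + T_B·sin57° = 35.
Substitute: T_A·(0.898794 + 0.804884·0.838671) = 35 → T_A = 22.2388 ≈ 22.24 lb.
Then T_B = 0.804884 × 22.2388 = 17.90 lb.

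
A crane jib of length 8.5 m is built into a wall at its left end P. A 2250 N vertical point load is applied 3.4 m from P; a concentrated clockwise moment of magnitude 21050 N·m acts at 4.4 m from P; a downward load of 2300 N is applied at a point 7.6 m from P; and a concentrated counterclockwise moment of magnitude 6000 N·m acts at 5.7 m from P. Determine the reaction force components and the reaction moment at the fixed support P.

ΣF_x = 0: P_x = 0.
ΣF_y = 0: P_y − 2250 − 2300 = 0 → P_y = 4550 N.
ΣM about P: M_P − 2250·3.4 − 21050 − 2300·7.6 + 6000 = 0 → M_P = 40180 N·m.

P_x = 0, P_y = 4550 N, M_P = 40180 N·m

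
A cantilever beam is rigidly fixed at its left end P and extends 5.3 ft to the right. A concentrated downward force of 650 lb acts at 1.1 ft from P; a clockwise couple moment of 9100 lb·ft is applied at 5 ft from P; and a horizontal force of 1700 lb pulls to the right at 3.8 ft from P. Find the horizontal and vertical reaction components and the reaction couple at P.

P_x = -1700 lb, P_y = 650.0 lb, M_P = 9815 lb·ft

ΣF_x = 0: P_x + 1700 = 0 → P_x = -1700 lb.
ΣF_y = 0: P_y − 650 = 0 → P_y = 650.0 lb.
ΣM about P: M_P − 650·1.1 − 9100 = 0 → M_P = 9815 lb·ft.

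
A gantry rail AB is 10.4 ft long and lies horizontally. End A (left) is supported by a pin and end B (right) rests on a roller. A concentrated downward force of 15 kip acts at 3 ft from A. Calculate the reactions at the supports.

A_x = 0, A_y = 10.67 kip, B_y = 4.327 kip

Taking moments about A: B_y·10.4 − 15·3 = 0 → B_y = 45/10.4 = 4.32692 ≈ 4.327 kip.
ΣF_y = 0: A_y + 4.32692 − 15 = 0 → A_y = 10.67 kip.
ΣF_x = 0: no horizontal applied forces, so A_x = 0.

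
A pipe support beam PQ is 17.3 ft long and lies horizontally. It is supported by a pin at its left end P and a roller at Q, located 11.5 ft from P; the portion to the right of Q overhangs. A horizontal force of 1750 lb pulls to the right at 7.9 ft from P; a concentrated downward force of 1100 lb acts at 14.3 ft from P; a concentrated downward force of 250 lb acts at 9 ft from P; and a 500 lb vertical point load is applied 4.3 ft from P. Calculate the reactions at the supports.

ΣM about P: Q_y·11.5 − 1100·14.3 − 250·9 − 500·4.3 = 0 → Q_y = 20130/11.5 = 1750.43 ≈ 1750 lb.
ΣF_y = 0: P_y + 1750.43 − 1100 − 250 − 500 = 0 → P_y = 99.57 lb.
ΣF_x = 0: P_x + 1750 = 0 → P_x = -1750 lb.

P_x = -1750 lb, P_y = 99.57 lb, Q_y = 1750 lb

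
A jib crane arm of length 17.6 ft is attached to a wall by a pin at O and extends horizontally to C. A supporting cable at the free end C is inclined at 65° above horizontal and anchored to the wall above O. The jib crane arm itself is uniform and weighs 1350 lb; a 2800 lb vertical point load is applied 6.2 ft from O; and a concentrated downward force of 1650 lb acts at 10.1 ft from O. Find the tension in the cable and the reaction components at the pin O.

ΣM about O: T·sin65°·17.6 − 1350·8.8 − 2800·6.2 − 1650·10.1 = 0 → T = 45905/(17.6·0.906308) = 2877.87 ≈ 2878 lb.
ΣF_x = 0: O_x − T·cos65° = 0 → O_x = 2877.87 × 0.422618 = 1216 lb.
ΣF_y = 0: O_y + T·sin65° − 1350 − 2800 − 1650 = 0 → O_y = 5800 − 2877.87 × 0.906308 = 3192 lb.

T = 2878 lb, O_x = 1216 lb, O_y = 3192 lb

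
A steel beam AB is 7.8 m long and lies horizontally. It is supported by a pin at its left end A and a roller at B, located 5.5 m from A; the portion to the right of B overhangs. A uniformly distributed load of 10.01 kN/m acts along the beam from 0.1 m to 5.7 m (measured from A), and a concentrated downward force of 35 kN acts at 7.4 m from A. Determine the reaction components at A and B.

A_x = 0, A_y = 14.41 kN, B_y = 76.65 kN

Resultant of the distributed load: 10.01 × 5.6 = 56.056 kN at 2.9 m from A.
Moments about A: B_y·5.5 − (10.01·5.6)·2.9 − 35·7.4 = 0 → B_y = 421.5624/5.5 = 76.6477 ≈ 76.65 kN.
ΣF_y = 0: A_y + 76.6477 − 10.01·5.6 − 35 = 0 → A_y = 14.41 kN.
ΣF_x = 0: no horizontal applied forces, so A_x = 0.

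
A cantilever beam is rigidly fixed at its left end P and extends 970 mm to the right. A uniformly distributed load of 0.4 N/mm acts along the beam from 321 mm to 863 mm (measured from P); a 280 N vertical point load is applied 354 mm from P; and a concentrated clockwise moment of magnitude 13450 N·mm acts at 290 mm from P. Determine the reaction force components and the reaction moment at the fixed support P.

P_x = 0, P_y = 496.8 N, M_P = 240900 N·mm

Resultant of the distributed load: 0.4 × 542 = 216.8 N at 592 mm from P.
ΣF_x = 0: P_x = 0.
ΣF_y = 0: P_y − 0.4·542 − 280 = 0 → P_y = 496.8 N.
ΣM about P: M_P − (0.4·542)·592 − 280·354 − 13450 = 0 → M_P = 240900 N·mm.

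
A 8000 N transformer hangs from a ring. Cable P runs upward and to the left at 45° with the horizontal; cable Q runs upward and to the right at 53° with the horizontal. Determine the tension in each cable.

T_P = 4862 N, T_Q = 5712 N

ΣF_x = 0: −T_P·cos45° + T_Q·cos53° = 0 → T_Q = 1.17496·T_P.
ΣF_y = 0: T_P·sin45° + T_Q·sin53° = 8000.
Substitute: T_P·(0.707107 + 1.17496·0.798636) = 8000 → T_P = 4861.83 ≈ 4862 N.
Then T_Q = 1.17496 × 4861.83 = 5712 N.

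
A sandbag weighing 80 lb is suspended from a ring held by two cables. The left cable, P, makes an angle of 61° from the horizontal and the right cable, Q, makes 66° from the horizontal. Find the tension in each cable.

ΣF_x = 0: −T_P·cos61° + T_Q·cos66° = 0 → T_Q = 1.19195·T_P.
ΣF_y = 0: T_P·sin61° + T_Q·sin66° = 80.
Substitute: T_P·(0.87462 + 1.19195·0.913545) = 80 → T_P = 40.7432 ≈ 40.74 lb.
Then T_Q = 1.19195 × 40.7432 = 48.56 lb.

T_P = 40.74 lb, T_Q = 48.56 lb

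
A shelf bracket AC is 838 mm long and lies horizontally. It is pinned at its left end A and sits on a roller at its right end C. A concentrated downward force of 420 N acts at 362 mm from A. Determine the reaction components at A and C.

A_x = 0, A_y = 238.6 N, C_y = 181.4 N

Taking moments about A: C_y·838 − 420·362 = 0 → C_y = 152040/838 = 181.432 ≈ 181.4 N.
ΣF_y = 0: A_y + 181.432 − 420 = 0 → A_y = 238.6 N.
ΣF_x = 0: no horizontal applied forces, so A_x = 0.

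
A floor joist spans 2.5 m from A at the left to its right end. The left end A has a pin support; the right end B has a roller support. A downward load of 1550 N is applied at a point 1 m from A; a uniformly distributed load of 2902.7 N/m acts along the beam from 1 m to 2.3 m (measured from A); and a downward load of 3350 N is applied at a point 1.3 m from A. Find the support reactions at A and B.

A_x = 0, A_y = 3821 N, B_y = 4853 N

Resultant of the distributed load: 2902.7 × 1.3 = 3773.51 N at 1.65 m from A.
ΣM about A: B_y·2.5 − 1550·1 − (2902.7·1.3)·1.65 − 3350·1.3 = 0 → B_y = 12131.2915/2.5 = 4852.52 ≈ 4853 N.
ΣF_y = 0: A_y + 4852.52 − 1550 − 2902.7·1.3 − 3350 = 0 → A_y = 3821 N.
ΣF_x = 0: no horizontal applied forces, so A_x = 0.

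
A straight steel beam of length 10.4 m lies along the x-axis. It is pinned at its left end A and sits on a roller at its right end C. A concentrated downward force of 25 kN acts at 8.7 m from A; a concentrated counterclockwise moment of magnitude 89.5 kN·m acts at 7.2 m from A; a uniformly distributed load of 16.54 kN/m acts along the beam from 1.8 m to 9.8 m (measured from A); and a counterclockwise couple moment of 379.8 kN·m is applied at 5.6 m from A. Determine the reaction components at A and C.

Resultant of the distributed load: 16.54 × 8 = 132.32 kN at 5.8 m from A.
Moments about A: C_y·10.4 − 25·8.7 + 89.5 − (16.54·8)·5.8 + 379.8 = 0 → C_y = 515.656/10.4 = 49.5823 ≈ 49.58 kN.
ΣF_y = 0: A_y + 49.5823 − 25 − 16.54·8 = 0 → A_y = 107.7 kN.
ΣF_x = 0: no horizontal applied forces, so A_x = 0.

A_x = 0, A_y = 107.7 kN, C_y = 49.58 kN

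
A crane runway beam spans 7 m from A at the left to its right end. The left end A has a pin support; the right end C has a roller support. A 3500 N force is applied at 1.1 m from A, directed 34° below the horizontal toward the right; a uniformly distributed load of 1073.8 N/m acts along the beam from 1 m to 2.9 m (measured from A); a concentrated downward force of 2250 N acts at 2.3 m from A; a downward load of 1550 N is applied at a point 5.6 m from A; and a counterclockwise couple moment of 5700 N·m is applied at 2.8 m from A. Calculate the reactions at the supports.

Resultant of the distributed load: 1073.8 × 1.9 = 2040.22 N at 1.95 m from A.
ΣM about A: C_y·7 − 3500·sin34°·1.1 − (1073.8·1.9)·1.95 − 2250·2.3 − 1550·5.6 + 5700 = 0 → C_y = 14286.3/7 = 2040.9 ≈ 2041 N.
ΣF_y = 0: A_y + 2040.9 − 3500·sin34° − 1073.8·1.9 − 2250 − 1550 = 0 → A_y = 5756 N.
ΣF_x = 0: A_x + 3500·cos34° = 0 → A_x = -2902 N.

A_x = -2902 N, A_y = 5756 N, C_y = 2041 N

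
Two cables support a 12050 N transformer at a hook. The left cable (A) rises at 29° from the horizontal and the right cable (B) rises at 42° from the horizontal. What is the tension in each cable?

ΣF_x = 0: −T_A·cos29° + T_B·cos42° = 0 → T_B = 1.17692·T_A.
ΣF_y = 0: T_A·sin29° + T_B·sin42° = 12050.
Substitute: T_A·(0.48481 + 1.17692·0.669131) = 12050 → T_A = 9470.86 ≈ 9471 N.
Then T_B = 1.17692 × 9470.86 = 11150 N.

T_A = 9471 N, T_B = 11150 N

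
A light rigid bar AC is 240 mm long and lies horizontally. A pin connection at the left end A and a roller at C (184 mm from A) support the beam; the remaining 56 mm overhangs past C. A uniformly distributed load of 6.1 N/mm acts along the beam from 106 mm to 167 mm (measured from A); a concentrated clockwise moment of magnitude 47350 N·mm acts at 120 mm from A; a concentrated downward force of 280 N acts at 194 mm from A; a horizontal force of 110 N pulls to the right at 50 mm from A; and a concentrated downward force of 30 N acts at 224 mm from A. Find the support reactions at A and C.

A_x = -110.0 N, A_y = -183.0 N, C_y = 865.1 N

Resultant of the distributed load: 6.1 × 61 = 372.1 N at 136.5 mm from A.
ΣM about A: C_y·184 − (6.1·61)·136.5 − 47350 − 280·194 − 30·224 = 0 → C_y = 159181.65/184 = 865.118 ≈ 865.1 N.
ΣF_y = 0: A_y + 865.118 − 6.1·61 − 280 − 30 = 0 → A_y = -183.0 N.
ΣF_x = 0: A_x + 110 = 0 → A_x = -110.0 N.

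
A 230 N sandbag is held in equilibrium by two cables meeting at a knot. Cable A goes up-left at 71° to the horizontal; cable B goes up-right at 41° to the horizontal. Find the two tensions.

T_A = 187.2 N, T_B = 80.76 N

ΣF_x = 0: −T_A·cos71° + T_B·cos41° = 0 → T_B = 0.431382·T_A.
ΣF_y = 0: T_A·sin71° + T_B·sin41° = 230.
Substitute: T_A·(0.945519 + 0.431382·0.656059) = 230 → T_A = 187.215 ≈ 187.2 N.
Then T_B = 0.431382 × 187.215 = 80.76 N.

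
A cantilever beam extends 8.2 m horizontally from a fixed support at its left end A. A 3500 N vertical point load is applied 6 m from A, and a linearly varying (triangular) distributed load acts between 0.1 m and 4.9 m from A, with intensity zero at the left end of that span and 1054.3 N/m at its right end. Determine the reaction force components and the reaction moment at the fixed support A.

Resultant of the triangular load: ½ × 1054.3 × 4.8 = 2530.32 N, acting at 3.3 m from A (one-third of the span from the peak).
ΣF_x = 0: A_x = 0.
ΣF_y = 0: A_y − 3500 − ½·1054.3·4.8 = 0 → A_y = 6030 N.
ΣM about A: M_A − 3500·6 − (½·1054.3·4.8)·3.3 = 0 → M_A = 29350 N·m.

A_x = 0, A_y = 6030 N, M_A = 29350 N·m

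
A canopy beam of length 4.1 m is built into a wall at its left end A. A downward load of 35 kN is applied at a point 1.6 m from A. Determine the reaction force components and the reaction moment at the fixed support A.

ΣF_x = 0: A_x = 0.
ΣF_y = 0: A_y − 35 = 0 → A_y = 35.00 kN.
ΣM about A: M_A − 35·1.6 = 0 → M_A = 56.00 kN·m.

A_x = 0, A_y = 35.00 kN, M_A = 56.00 kN·m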